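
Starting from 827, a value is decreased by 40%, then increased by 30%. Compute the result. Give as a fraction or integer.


Start: 827
Step 1: decrease by 40% => multiply by 60/100
  827 * 60/100 = 2481/5
Step 2: increase by 30% => multiply by 130/100
  2481/5 * 130/100 = 32253/50
Final value = 32253/50

32253/50


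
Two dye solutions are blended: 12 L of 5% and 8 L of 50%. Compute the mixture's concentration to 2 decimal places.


Solute in mixture 1 = 5% of 12 L = 12*5/100 = 3/5 L
Solute in mixture 2 = 50% of 8 L = 8*50/100 = 4 L
Total solute = 3/5 + 4 = 23/5 L
Total volume = 12 + 8 = 20 L
Final concentration = 23/5/20 * 100 = 23.00%

23.00


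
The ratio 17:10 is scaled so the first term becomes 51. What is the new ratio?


Original ratio: 17:10
First term target: 51
Scale factor = 51 / 17 = 3
Multiply second term: 10 * 3 = 30
Equivalent ratio = 51:30

51:30


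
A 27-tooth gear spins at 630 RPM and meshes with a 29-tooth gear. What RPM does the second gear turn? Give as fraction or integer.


Gear ratio: teeth_A * RPM_A = teeth_B * RPM_B
27 * 630 = 29 * RPM_B
17010 = 29 * RPM_B
RPM_B = 17010 / 29
RPM_B = 17010/29

17010/29


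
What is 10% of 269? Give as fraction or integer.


Compute 10% of 269
Convert percentage: 10% = 10/100
Multiply: 269 * 10/100
= 2690/100
= 269/10

269/10


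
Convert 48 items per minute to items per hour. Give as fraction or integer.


Converting from per minute to per hour
Rate = 48 items per minute
Multiply by 60: 48 * 60
= 2880 items per hour

2880


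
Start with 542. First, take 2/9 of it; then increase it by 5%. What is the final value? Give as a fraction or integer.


Start with 542.
Step 1: Take 2/9: 542 * 2/9 = 1084/9
Step 2: Increase by 5%: 1084/9 * 105/100 = 1897/15
Final result = 1897/15

1897/15


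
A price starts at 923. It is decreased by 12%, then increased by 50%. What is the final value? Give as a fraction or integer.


Start: 923
Step 1: decrease by 12% => multiply by 88/100
  923 * 88/100 = 20306/25
Step 2: increase by 50% => multiply by 150/100
  20306/25 * 150/100 = 30459/25
Final value = 30459/25

30459/25


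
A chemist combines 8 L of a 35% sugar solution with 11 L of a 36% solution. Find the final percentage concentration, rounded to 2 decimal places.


Solute in mixture 1 = 35% of 8 L = 8*35/100 = 14/5 L
Solute in mixture 2 = 36% of 11 L = 11*36/100 = 99/25 L
Total solute = 14/5 + 99/25 = 169/25 L
Total volume = 8 + 11 = 19 L
Final concentration = 169/25/19 * 100 = 35.58%

35.58


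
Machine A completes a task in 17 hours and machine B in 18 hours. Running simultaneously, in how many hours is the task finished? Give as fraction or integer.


Rate of A = 1/17 job per hour
Rate of B = 1/18 job per hour
Combined rate = 1/17 + 1/18
Find common denominator: (18 + 17)/(17*18) = 35/306
Combined rate = 35/306 job per hour
Time together = 1 / (35/306) = 306/35 hours

306/35


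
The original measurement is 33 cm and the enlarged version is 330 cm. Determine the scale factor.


Original length = 33 cm
Scaled length = 330 cm
Scale factor = 330 / 33
= 10

10


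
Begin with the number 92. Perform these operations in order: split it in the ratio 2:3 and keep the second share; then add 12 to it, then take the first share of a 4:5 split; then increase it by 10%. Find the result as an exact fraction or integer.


Start with 92.
Step 1: Split 2:3, second share = 92 * 3/5 = 276/5
Step 2: Add 12: 276/5+12=336/5; split 4:5 first = 336/5*4/9 = 448/15
Step 3: Increase by 10%: 448/15 * 110/100 = 2464/75
Final result = 2464/75

2464/75


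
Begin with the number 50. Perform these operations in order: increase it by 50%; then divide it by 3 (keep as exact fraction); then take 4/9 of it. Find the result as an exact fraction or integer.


Start with 50.
Step 1: Increase by 50%: 50 * 150/100 = 75
Step 2: Divide by 3: 75 / 3 = 25
Step 3: Take 4/9: 25 * 4/9 = 100/9
Final result = 100/9

100/9


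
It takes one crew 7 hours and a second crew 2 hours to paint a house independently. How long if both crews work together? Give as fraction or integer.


Rate of A = 1/7 job per hour
Rate of B = 1/2 job per hour
Combined rate = 1/7 + 1/2
Find common denominator: (2 + 7)/(7*2) = 9/14
Combined rate = 9/14 job per hour
Time together = 1 / (9/14) = 14/9 hours

14/9


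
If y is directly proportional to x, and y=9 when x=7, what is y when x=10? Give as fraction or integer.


Direct proportion: y = kx
Find k: k = 9/7 = 9/7
Compute y at x=10: y = 9/7 * 10
y = 90/7

90/7


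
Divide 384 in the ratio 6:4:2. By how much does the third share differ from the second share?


Total parts = 6 + 4 + 2 = 12
Value per part = 384 / 12 = 32
Shares: 6*32=192, 4*32=128, 2*32=64
Third share = 64, second share = 128
Difference = |64 - 128| = 64

64


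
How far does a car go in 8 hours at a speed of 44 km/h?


Using distance = speed * time
Speed = 44 km/h
Time = 8 hours
Distance = 44 * 8
= 352 km

352


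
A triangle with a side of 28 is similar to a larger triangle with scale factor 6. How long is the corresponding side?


Similar triangles have proportional sides
Scale factor = 6
Smaller side = 28
Corresponding larger side = 28 * 6
= 168

168


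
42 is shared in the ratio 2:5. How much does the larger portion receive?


Total parts = 2 + 5 = 7
Value per part = 42 / 7 = 6
First share = 2 * 6 = 12
Second share = 5 * 6 = 30
Larger share = 30

30


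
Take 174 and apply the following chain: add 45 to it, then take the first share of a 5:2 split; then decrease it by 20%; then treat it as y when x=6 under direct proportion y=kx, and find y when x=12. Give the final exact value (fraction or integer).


Start with 174.
Step 1: Add 45: 174+45=219; split 5:2 first = 219*5/7 = 1095/7
Step 2: Decrease by 20%: 1095/7 * 80/100 = 876/7
Step 3: Direct prop: k = (876/7)/6; new y = k*12 = 876/7*12/6 = 1752/7
Final result = 1752/7

1752/7


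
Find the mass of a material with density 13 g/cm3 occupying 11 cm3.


Using mass = density * volume
Density = 13 g/cm3
Volume = 11 cm3
Mass = 13 * 11
= 143 g

143


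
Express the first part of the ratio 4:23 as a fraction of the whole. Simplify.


Total parts = 4 + 23 = 27
First part fraction = 4/27
Simplify: 4/27 = 4/27

4/27


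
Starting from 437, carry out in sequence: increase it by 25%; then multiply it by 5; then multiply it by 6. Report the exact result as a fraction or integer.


Start with 437.
Step 1: Increase by 25%: 437 * 125/100 = 2185/4
Step 2: Multiply by 5: 2185/4 * 5 = 10925/4
Step 3: Multiply by 6: 10925/4 * 6 = 32775/2
Final result = 32775/2

32775/2


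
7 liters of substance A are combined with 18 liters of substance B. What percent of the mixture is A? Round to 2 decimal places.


Volume of A = 7 L
Volume of B = 18 L
Total volume = 7 + 18 = 25 L
Percentage of A = (7/25) * 100
= 28.00%

28.00


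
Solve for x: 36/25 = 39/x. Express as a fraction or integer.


Setting up: 36/25 = 39/x
Cross multiply: 36 * x = 25 * 39
36x = 975
x = 975/36
x = 325/12

325/12


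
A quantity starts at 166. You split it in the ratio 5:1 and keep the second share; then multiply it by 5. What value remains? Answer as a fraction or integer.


Start with 166.
Step 1: Split 5:1, second share = 166 * 1/6 = 83/3
Step 2: Multiply by 5: 83/3 * 5 = 415/3
Final result = 415/3

415/3


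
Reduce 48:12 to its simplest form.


Find GCD(48, 12)
GCD = 12
Divide both by 12: 48/12 = 4, 12/12 = 1
Simplified ratio = 4:1

4:1


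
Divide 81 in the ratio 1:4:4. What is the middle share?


Ratio = 1:4:4
Total parts = 1 + 4 + 4 = 9
Value per part = 81 / 9 = 9
First share = 1 * 9 = 9
Middle share = 4 * 9 = 36
Third share = 4 * 9 = 36

36


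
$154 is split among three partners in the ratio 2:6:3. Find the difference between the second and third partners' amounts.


Total parts = 2 + 6 + 3 = 11
Value per part = 154 / 11 = 14
Shares: 2*14=28, 6*14=84, 3*14=42
Second share = 84, third share = 42
Difference = |84 - 42| = 42

42


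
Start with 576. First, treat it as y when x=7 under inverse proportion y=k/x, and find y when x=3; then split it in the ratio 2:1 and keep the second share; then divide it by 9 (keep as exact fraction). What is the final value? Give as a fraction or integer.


Start with 576.
Step 1: Inverse prop: k = (576)*7; new y = k/3 = 576*7/3 = 1344
Step 2: Split 2:1, second share = 1344 * 1/3 = 448
Step 3: Divide by 9: 448 / 9 = 448/9
Final result = 448/9

448/9


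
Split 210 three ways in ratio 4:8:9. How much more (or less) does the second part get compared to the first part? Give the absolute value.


Total parts = 4 + 8 + 9 = 21
Value per part = 210 / 21 = 10
Shares: 4*10=40, 8*10=80, 9*10=90
Second share = 80, first share = 40
Difference = |80 - 40| = 40

40


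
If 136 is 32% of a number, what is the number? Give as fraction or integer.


Given: 136 is 32% of the whole
Set up: 136 = 32/100 * whole
whole = 136 * 100 / 32
whole = 13600 / 32
whole = 425

425


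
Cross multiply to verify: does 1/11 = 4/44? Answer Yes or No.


Cross multiply to check 1/11 = 4/44
Left cross product: 1 * 44 = 44
Right cross product: 11 * 4 = 44
44 = 44
Equal, so proportions match => Yes

Yes


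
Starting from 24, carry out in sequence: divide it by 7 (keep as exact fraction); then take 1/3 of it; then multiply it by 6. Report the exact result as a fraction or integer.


Start with 24.
Step 1: Divide by 7: 24 / 7 = 24/7
Step 2: Take 1/3: 24/7 * 1/3 = 8/7
Step 3: Multiply by 6: 8/7 * 6 = 48/7
Final result = 48/7

48/7


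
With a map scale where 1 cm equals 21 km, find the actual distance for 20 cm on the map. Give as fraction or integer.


Map scale: 1 cm = 21 km
Measured distance on map = 20 cm
Set up proportion: 20 * 21 / 1
= 420 / 1
= 420 km

420


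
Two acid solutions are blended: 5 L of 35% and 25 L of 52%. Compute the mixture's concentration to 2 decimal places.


Solute in mixture 1 = 35% of 5 L = 5*35/100 = 7/4 L
Solute in mixture 2 = 52% of 25 L = 25*52/100 = 13 L
Total solute = 7/4 + 13 = 59/4 L
Total volume = 5 + 25 = 30 L
Final concentration = 59/4/30 * 100 = 49.17%

49.17


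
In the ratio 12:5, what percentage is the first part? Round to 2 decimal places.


Total parts = 12 + 5 = 17
First part fraction = 12/17
Percentage = (12/17) * 100
= 0.705882 * 100
= 70.59%

70.59


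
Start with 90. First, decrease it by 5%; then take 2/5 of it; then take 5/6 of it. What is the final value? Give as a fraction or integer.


Start with 90.
Step 1: Decrease by 5%: 90 * 95/100 = 171/2
Step 2: Take 2/5: 171/2 * 2/5 = 171/5
Step 3: Take 5/6: 171/5 * 5/6 = 57/2
Final result = 57/2

57/2


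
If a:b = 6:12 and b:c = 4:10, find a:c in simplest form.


Given a:b = 6:12 and b:c = 4:10
Make b consistent. Multiply first ratio by 4: a:b = 24:48
Multiply second ratio by 12: b:c = 48:120
Now b = 48 in both, so a:b:c = 24:48:120
Therefore a:c = 24:120
Simplify by GCD: a:c = 1:5

1:5


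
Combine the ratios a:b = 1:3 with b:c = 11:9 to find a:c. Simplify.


Given a:b = 1:3 and b:c = 11:9
Make b consistent. Multiply first ratio by 11: a:b = 11:33
Multiply second ratio by 3: b:c = 33:27
Now b = 33 in both, so a:b:c = 11:33:27
Therefore a:c = 11:27
Simplify by GCD: a:c = 11:27

11:27


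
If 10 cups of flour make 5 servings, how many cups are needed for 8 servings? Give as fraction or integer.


Original: 10 cups for 5 servings
Target servings = 8
Scaling factor = 8/5
New amount = 10 * 8/5
= 80/5
= 16 cups

16


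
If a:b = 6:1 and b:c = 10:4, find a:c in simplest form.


Given a:b = 6:1 and b:c = 10:4
Make b consistent. Multiply first ratio by 10: a:b = 60:10
Multiply second ratio by 1: b:c = 10:4
Now b = 10 in both, so a:b:c = 60:10:4
Therefore a:c = 60:4
Simplify by GCD: a:c = 15:1

15:1


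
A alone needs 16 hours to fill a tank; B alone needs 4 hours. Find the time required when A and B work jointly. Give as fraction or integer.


Rate of A = 1/16 job per hour
Rate of B = 1/4 job per hour
Combined rate = 1/16 + 1/4
Find common denominator: (4 + 16)/(16*4) = 20/64
Combined rate = 5/16 job per hour
Time together = 1 / (5/16) = 16/5 hours

16/5


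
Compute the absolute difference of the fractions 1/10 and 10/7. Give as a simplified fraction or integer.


Simplify: 1/10 = 1/10 and 10/7 = 10/7
Find common denominator: LCD = 70
Convert: 7/70 and 100/70
Difference = |7 - 100|/70 = 93/70
Simplified = 93/70

93/70


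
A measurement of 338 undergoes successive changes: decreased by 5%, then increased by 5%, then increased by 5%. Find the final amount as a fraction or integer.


Start: 338
Step 1: decrease by 5% => multiply by 95/100
  338 * 95/100 = 3211/10
Step 2: increase by 5% => multiply by 105/100
  3211/10 * 105/100 = 67431/200
Step 3: increase by 5% => multiply by 105/100
  67431/200 * 105/100 = 1416051/4000
Final value = 1416051/4000

1416051/4000


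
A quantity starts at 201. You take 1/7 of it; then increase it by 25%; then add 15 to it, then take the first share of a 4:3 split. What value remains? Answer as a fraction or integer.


Start with 201.
Step 1: Take 1/7: 201 * 1/7 = 201/7
Step 2: Increase by 25%: 201/7 * 125/100 = 1005/28
Step 3: Add 15: 1005/28+15=1425/28; split 4:3 first = 1425/28*4/7 = 1425/49
Final result = 1425/49

1425/49


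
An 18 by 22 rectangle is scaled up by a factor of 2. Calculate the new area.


Original dimensions: 18 x 22
Enlargement factor = 2
New width = 18 * 2 = 36
New height = 22 * 2 = 44
New area = 36 * 44 = 1584

1584


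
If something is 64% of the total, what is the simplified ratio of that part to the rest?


Part = 64%, Remainder = 36%
Ratio = 64:36
GCD(64, 36) = 4
Simplify: 16:9 = 16:9

16:9


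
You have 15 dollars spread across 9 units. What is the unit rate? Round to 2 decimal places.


Total dollars = 15
Number of units = 9
Unit rate = 15 / 9
= 1.67 dollars per unit

1.67


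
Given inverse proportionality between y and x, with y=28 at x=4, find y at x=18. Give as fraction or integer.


Inverse proportion: y = k/x
Find k: k = 4 * 28 = 112
Compute y at x=18: y = 112/18
y = 56/9

56/9


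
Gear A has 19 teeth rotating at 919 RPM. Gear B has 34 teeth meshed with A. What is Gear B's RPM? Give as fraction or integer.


Gear ratio: teeth_A * RPM_A = teeth_B * RPM_B
19 * 919 = 34 * RPM_B
17461 = 34 * RPM_B
RPM_B = 17461 / 34
RPM_B = 17461/34

17461/34


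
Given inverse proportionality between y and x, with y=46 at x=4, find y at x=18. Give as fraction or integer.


Inverse proportion: y = k/x
Find k: k = 4 * 46 = 184
Compute y at x=18: y = 184/18
y = 92/9

92/9


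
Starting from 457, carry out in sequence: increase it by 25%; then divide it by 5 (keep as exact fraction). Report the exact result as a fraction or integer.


Start with 457.
Step 1: Increase by 25%: 457 * 125/100 = 2285/4
Step 2: Divide by 5: 2285/4 / 5 = 457/4
Final result = 457/4

457/4


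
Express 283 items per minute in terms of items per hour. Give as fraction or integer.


Converting from per minute to per hour
Rate = 283 items per minute
Multiply by 60: 283 * 60
= 16980 items per hour

16980


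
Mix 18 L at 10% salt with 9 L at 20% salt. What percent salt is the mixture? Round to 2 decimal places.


Solute in mixture 1 = 10% of 18 L = 18*10/100 = 9/5 L
Solute in mixture 2 = 20% of 9 L = 9*20/100 = 9/5 L
Total solute = 9/5 + 9/5 = 18/5 L
Total volume = 18 + 9 = 27 L
Final concentration = 18/5/27 * 100 = 13.33%

13.33


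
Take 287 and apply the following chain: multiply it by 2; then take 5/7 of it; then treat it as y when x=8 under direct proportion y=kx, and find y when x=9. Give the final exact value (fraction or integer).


Start with 287.
Step 1: Multiply by 2: 287 * 2 = 574
Step 2: Take 5/7: 574 * 5/7 = 410
Step 3: Direct prop: k = (410)/8; new y = k*9 = 410*9/8 = 1845/4
Final result = 1845/4

1845/4


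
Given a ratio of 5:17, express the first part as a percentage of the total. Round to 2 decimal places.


Total parts = 5 + 17 = 22
First part fraction = 5/22
Percentage = (5/22) * 100
= 0.227273 * 100
= 22.73%

22.73


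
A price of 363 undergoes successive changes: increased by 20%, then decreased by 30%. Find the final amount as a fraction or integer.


Start: 363
Step 1: increase by 20% => multiply by 120/100
  363 * 120/100 = 2178/5
Step 2: decrease by 30% => multiply by 70/100
  2178/5 * 70/100 = 7623/25
Final value = 7623/25

7623/25


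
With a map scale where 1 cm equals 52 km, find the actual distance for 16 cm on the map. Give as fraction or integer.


Map scale: 1 cm = 52 km
Measured distance on map = 16 cm
Set up proportion: 16 * 52 / 1
= 832 / 1
= 832 km

832


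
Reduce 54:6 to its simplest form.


Find GCD(54, 6)
GCD = 6
Divide both by 6: 54/6 = 9, 6/6 = 1
Simplified ratio = 9:1

9:1


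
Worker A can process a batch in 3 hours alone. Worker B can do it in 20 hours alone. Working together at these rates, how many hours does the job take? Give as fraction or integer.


Rate of A = 1/3 job per hour
Rate of B = 1/20 job per hour
Combined rate = 1/3 + 1/20
Find common denominator: (20 + 3)/(3*20) = 23/60
Combined rate = 23/60 job per hour
Time together = 1 / (23/60) = 60/23 hours

60/23


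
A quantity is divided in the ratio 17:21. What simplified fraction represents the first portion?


Total parts = 17 + 21 = 38
First part fraction = 17/38
Simplify: 17/38 = 17/38

17/38


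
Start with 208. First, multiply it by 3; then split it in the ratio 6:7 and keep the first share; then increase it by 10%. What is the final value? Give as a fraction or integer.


Start with 208.
Step 1: Multiply by 3: 208 * 3 = 624
Step 2: Split 6:7, first share = 624 * 6/13 = 288
Step 3: Increase by 10%: 288 * 110/100 = 1584/5
Final result = 1584/5

1584/5


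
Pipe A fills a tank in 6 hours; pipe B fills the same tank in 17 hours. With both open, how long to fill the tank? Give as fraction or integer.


Rate of A = 1/6 job per hour
Rate of B = 1/17 job per hour
Combined rate = 1/6 + 1/17
Find common denominator: (17 + 6)/(6*17) = 23/102
Combined rate = 23/102 job per hour
Time together = 1 / (23/102) = 102/23 hours

102/23


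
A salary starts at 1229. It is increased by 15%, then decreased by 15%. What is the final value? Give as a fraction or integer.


Start: 1229
Step 1: increase by 15% => multiply by 115/100
  1229 * 115/100 = 28267/20
Step 2: decrease by 15% => multiply by 85/100
  28267/20 * 85/100 = 480539/400
Final value = 480539/400

480539/400


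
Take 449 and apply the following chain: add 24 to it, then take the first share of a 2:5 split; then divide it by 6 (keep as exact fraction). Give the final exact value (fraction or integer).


Start with 449.
Step 1: Add 24: 449+24=473; split 2:5 first = 473*2/7 = 946/7
Step 2: Divide by 6: 946/7 / 6 = 473/21
Final result = 473/21

473/21


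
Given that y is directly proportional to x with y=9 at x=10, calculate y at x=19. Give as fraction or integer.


Direct proportion: y = kx
Find k: k = 9/10 = 9/10
Compute y at x=19: y = 9/10 * 19
y = 171/10

171/10


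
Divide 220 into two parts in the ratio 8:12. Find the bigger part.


Total parts = 8 + 12 = 20
Value per part = 220 / 20 = 11
First share = 8 * 11 = 88
Second share = 12 * 11 = 132
Larger share = 132

132


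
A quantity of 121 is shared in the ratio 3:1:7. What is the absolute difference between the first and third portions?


Total parts = 3 + 1 + 7 = 11
Value per part = 121 / 11 = 11
Shares: 3*11=33, 1*11=11, 7*11=77
First share = 33, third share = 77
Difference = |33 - 77| = 44

44


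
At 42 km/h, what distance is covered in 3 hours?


Using distance = speed * time
Speed = 42 km/h
Time = 3 hours
Distance = 42 * 3
= 126 km

126


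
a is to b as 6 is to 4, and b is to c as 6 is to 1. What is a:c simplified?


Given a:b = 6:4 and b:c = 6:1
Make b consistent. Multiply first ratio by 6: a:b = 36:24
Multiply second ratio by 4: b:c = 24:4
Now b = 24 in both, so a:b:c = 36:24:4
Therefore a:c = 36:4
Simplify by GCD: a:c = 9:1

9:1


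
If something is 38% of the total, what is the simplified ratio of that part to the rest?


Part = 38%, Remainder = 62%
Ratio = 38:62
GCD(38, 62) = 2
Simplify: 19:31 = 19:31

19:31


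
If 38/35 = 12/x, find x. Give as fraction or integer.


Setting up: 38/35 = 12/x
Cross multiply: 38 * x = 35 * 12
38x = 420
x = 420/38
x = 210/19

210/19


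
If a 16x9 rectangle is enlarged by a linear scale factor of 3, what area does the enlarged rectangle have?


Original dimensions: 16 x 9
Enlargement factor = 3
New width = 16 * 3 = 48
New height = 9 * 3 = 27
New area = 48 * 27 = 1296

1296


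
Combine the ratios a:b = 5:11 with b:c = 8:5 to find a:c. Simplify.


Given a:b = 5:11 and b:c = 8:5
Make b consistent. Multiply first ratio by 8: a:b = 40:88
Multiply second ratio by 11: b:c = 88:55
Now b = 88 in both, so a:b:c = 40:88:55
Therefore a:c = 40:55
Simplify by GCD: a:c = 8:11

8:11


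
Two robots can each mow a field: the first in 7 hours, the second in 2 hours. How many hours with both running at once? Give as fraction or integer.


Rate of A = 1/7 job per hour
Rate of B = 1/2 job per hour
Combined rate = 1/7 + 1/2
Find common denominator: (2 + 7)/(7*2) = 9/14
Combined rate = 9/14 job per hour
Time together = 1 / (9/14) = 14/9 hours

14/9


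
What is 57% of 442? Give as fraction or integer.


Compute 57% of 442
Convert percentage: 57% = 57/100
Multiply: 442 * 57/100
= 25194/100
= 12597/50

12597/50


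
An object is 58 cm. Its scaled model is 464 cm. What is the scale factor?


Original length = 58 cm
Scaled length = 464 cm
Scale factor = 464 / 58
= 8

8


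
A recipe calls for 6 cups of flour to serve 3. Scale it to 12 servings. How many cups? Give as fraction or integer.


Original: 6 cups for 3 servings
Target servings = 12
Scaling factor = 12/3
New amount = 6 * 12/3
= 72/3
= 24 cups

24


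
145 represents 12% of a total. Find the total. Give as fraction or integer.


Given: 145 is 12% of the whole
Set up: 145 = 12/100 * whole
whole = 145 * 100 / 12
whole = 14500 / 12
whole = 3625/3

3625/3


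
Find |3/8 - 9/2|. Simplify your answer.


Simplify: 3/8 = 3/8 and 9/2 = 9/2
Find common denominator: LCD = 8
Convert: 3/8 and 36/8
Difference = |3 - 36|/8 = 33/8
Simplified = 33/8

33/8


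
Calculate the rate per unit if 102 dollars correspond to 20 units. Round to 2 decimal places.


Total dollars = 102
Number of units = 20
Unit rate = 102 / 20
= 5.10 dollars per unit

5.10


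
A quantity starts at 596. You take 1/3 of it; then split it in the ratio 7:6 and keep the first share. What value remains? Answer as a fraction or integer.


Start with 596.
Step 1: Take 1/3: 596 * 1/3 = 596/3
Step 2: Split 7:6, first share = 596/3 * 7/13 = 4172/39
Final result = 4172/39

4172/39


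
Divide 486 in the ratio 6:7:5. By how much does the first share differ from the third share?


Total parts = 6 + 7 + 5 = 18
Value per part = 486 / 18 = 27
Shares: 6*27=162, 7*27=189, 5*27=135
First share = 162, third share = 135
Difference = |162 - 135| = 27

27


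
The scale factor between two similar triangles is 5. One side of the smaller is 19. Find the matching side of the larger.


Similar triangles have proportional sides
Scale factor = 5
Smaller side = 19
Corresponding larger side = 19 * 5
= 95

95


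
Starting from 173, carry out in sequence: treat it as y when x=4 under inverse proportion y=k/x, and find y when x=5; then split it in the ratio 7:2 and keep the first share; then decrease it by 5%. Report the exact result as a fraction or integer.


Start with 173.
Step 1: Inverse prop: k = (173)*4; new y = k/5 = 173*4/5 = 692/5
Step 2: Split 7:2, first share = 692/5 * 7/9 = 4844/45
Step 3: Decrease by 5%: 4844/45 * 95/100 = 23009/225
Final result = 23009/225

23009/225


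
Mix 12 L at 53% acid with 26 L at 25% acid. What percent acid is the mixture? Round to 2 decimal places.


Solute in mixture 1 = 53% of 12 L = 12*53/100 = 159/25 L
Solute in mixture 2 = 25% of 26 L = 26*25/100 = 13/2 L
Total solute = 159/25 + 13/2 = 643/50 L
Total volume = 12 + 26 = 38 L
Final concentration = 643/50/38 * 100 = 33.84%

33.84


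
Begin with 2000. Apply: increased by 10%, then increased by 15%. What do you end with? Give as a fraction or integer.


Start: 2000
Step 1: increase by 10% => multiply by 110/100
  2000 * 110/100 = 2200
Step 2: increase by 15% => multiply by 115/100
  2200 * 115/100 = 2530
Final value = 2530

2530


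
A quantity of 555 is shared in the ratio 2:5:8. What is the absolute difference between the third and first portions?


Total parts = 2 + 5 + 8 = 15
Value per part = 555 / 15 = 37
Shares: 2*37=74, 5*37=185, 8*37=296
Third share = 296, first share = 74
Difference = |296 - 74| = 222

222


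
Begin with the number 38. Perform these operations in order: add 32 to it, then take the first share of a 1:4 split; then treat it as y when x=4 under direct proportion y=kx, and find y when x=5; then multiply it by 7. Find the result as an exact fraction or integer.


Start with 38.
Step 1: Add 32: 38+32=70; split 1:4 first = 70*1/5 = 14
Step 2: Direct prop: k = (14)/4; new y = k*5 = 14*5/4 = 35/2
Step 3: Multiply by 7: 35/2 * 7 = 245/2
Final result = 245/2

245/2


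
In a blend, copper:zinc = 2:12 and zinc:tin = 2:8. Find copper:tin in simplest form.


Given a:b = 2:12 and b:c = 2:8
Make b consistent. Multiply first ratio by 2: a:b = 4:24
Multiply second ratio by 12: b:c = 24:96
Now b = 24 in both, so a:b:c = 4:24:96
Therefore a:c = 4:96
Simplify by GCD: a:c = 1:24

1:24


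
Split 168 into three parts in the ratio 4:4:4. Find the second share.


Ratio = 4:4:4
Total parts = 4 + 4 + 4 = 12
Value per part = 168 / 12 = 14
First share = 4 * 14 = 56
Middle share = 4 * 14 = 56
Third share = 4 * 14 = 56

56


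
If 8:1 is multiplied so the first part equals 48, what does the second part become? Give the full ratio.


Original ratio: 8:1
First term target: 48
Scale factor = 48 / 8 = 6
Multiply second term: 1 * 6 = 6
Equivalent ratio = 48:6

48:6


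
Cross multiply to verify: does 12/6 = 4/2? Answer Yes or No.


Cross multiply to check 12/6 = 4/2
Left cross product: 12 * 2 = 24
Right cross product: 6 * 4 = 24
24 = 24
Equal, so proportions match => Yes

Yes


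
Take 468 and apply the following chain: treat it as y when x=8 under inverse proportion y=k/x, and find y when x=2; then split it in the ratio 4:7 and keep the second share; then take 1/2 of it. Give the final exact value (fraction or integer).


Start with 468.
Step 1: Inverse prop: k = (468)*8; new y = k/2 = 468*8/2 = 1872
Step 2: Split 4:7, second share = 1872 * 7/11 = 13104/11
Step 3: Take 1/2: 13104/11 * 1/2 = 6552/11
Final result = 6552/11

6552/11


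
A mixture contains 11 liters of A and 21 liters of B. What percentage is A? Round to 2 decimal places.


Volume of A = 11 L
Volume of B = 21 L
Total volume = 11 + 21 = 32 L
Percentage of A = (11/32) * 100
= 34.38%

34.38


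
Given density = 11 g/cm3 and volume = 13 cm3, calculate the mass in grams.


Using mass = density * volume
Density = 11 g/cm3
Volume = 13 cm3
Mass = 11 * 13
= 143 g

143


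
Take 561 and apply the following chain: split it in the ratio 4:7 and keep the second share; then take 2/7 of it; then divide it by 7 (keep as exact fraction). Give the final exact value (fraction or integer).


Start with 561.
Step 1: Split 4:7, second share = 561 * 7/11 = 357
Step 2: Take 2/7: 357 * 2/7 = 102
Step 3: Divide by 7: 102 / 7 = 102/7
Final result = 102/7

102/7


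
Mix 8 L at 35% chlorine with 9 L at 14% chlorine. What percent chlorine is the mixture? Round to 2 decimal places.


Solute in mixture 1 = 35% of 8 L = 8*35/100 = 14/5 L
Solute in mixture 2 = 14% of 9 L = 9*14/100 = 63/50 L
Total solute = 14/5 + 63/50 = 203/50 L
Total volume = 8 + 9 = 17 L
Final concentration = 203/50/17 * 100 = 23.88%

23.88


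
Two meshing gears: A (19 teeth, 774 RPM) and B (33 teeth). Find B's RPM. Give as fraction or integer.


Gear ratio: teeth_A * RPM_A = teeth_B * RPM_B
19 * 774 = 33 * RPM_B
14706 = 33 * RPM_B
RPM_B = 14706 / 33
RPM_B = 4902/11

4902/11


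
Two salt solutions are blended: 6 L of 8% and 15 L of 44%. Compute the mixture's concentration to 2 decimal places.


Solute in mixture 1 = 8% of 6 L = 6*8/100 = 12/25 L
Solute in mixture 2 = 44% of 15 L = 15*44/100 = 33/5 L
Total solute = 12/25 + 33/5 = 177/25 L
Total volume = 6 + 15 = 21 L
Final concentration = 177/25/21 * 100 = 33.71%

33.71


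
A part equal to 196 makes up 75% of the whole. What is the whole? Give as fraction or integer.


Given: 196 is 75% of the whole
Set up: 196 = 75/100 * whole
whole = 196 * 100 / 75
whole = 19600 / 75
whole = 784/3

784/3


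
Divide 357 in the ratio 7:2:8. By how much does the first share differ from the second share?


Total parts = 7 + 2 + 8 = 17
Value per part = 357 / 17 = 21
Shares: 7*21=147, 2*21=42, 8*21=168
First share = 147, second share = 42
Difference = |147 - 42| = 105

105


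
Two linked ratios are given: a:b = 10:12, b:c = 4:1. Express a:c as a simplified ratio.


Given a:b = 10:12 and b:c = 4:1
Make b consistent. Multiply first ratio by 4: a:b = 40:48
Multiply second ratio by 12: b:c = 48:12
Now b = 48 in both, so a:b:c = 40:48:12
Therefore a:c = 40:12
Simplify by GCD: a:c = 10:3

10:3


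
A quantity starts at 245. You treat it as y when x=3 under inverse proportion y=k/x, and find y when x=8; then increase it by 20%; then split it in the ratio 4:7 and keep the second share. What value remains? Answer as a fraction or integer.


Start with 245.
Step 1: Inverse prop: k = (245)*3; new y = k/8 = 245*3/8 = 735/8
Step 2: Increase by 20%: 735/8 * 120/100 = 441/4
Step 3: Split 4:7, second share = 441/4 * 7/11 = 3087/44
Final result = 3087/44

3087/44


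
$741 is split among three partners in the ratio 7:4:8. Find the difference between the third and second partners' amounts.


Total parts = 7 + 4 + 8 = 19
Value per part = 741 / 19 = 39
Shares: 7*39=273, 4*39=156, 8*39=312
Third share = 312, second share = 156
Difference = |312 - 156| = 156

156


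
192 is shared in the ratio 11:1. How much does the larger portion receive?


Total parts = 11 + 1 = 12
Value per part = 192 / 12 = 16
First share = 11 * 16 = 176
Second share = 1 * 16 = 16
Larger share = 176

176


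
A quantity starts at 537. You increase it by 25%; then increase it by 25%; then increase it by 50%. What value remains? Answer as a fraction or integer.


Start with 537.
Step 1: Increase by 25%: 537 * 125/100 = 2685/4
Step 2: Increase by 25%: 2685/4 * 125/100 = 13425/16
Step 3: Increase by 50%: 13425/16 * 150/100 = 40275/32
Final result = 40275/32

40275/32


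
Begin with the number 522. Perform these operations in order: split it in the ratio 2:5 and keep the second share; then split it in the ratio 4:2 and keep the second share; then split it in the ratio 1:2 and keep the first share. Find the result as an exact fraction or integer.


Start with 522.
Step 1: Split 2:5, second share = 522 * 5/7 = 2610/7
Step 2: Split 4:2, second share = 2610/7 * 2/6 = 870/7
Step 3: Split 1:2, first share = 870/7 * 1/3 = 290/7
Final result = 290/7

290/7


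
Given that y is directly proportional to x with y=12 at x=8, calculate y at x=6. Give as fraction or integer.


Direct proportion: y = kx
Find k: k = 12/8 = 3/2
Compute y at x=6: y = 3/2 * 6
y = 9

9


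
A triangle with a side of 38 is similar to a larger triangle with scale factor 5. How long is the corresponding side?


Similar triangles have proportional sides
Scale factor = 5
Smaller side = 38
Corresponding larger side = 38 * 5
= 190

190


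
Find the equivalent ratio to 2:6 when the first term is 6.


Original ratio: 2:6
First term target: 6
Scale factor = 6 / 2 = 3
Multiply second term: 6 * 3 = 18
Equivalent ratio = 6:18

6:18


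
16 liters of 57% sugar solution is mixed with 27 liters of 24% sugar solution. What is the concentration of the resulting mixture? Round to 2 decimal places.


Solute in mixture 1 = 57% of 16 L = 16*57/100 = 228/25 L
Solute in mixture 2 = 24% of 27 L = 27*24/100 = 162/25 L
Total solute = 228/25 + 162/25 = 78/5 L
Total volume = 16 + 27 = 43 L
Final concentration = 78/5/43 * 100 = 36.28%

36.28


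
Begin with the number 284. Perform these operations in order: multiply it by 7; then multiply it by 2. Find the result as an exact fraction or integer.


Start with 284.
Step 1: Multiply by 7: 284 * 7 = 1988
Step 2: Multiply by 2: 1988 * 2 = 3976
Final result = 3976

3976


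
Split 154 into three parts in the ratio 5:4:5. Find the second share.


Ratio = 5:4:5
Total parts = 5 + 4 + 5 = 14
Value per part = 154 / 14 = 11
First share = 5 * 11 = 55
Middle share = 4 * 11 = 44
Third share = 5 * 11 = 55

44


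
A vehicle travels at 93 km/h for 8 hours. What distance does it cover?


Using distance = speed * time
Speed = 93 km/h
Time = 8 hours
Distance = 93 * 8
= 744 km

744


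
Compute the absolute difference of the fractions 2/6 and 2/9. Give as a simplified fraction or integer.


Simplify: 2/6 = 1/3 and 2/9 = 2/9
Find common denominator: LCD = 9
Convert: 3/9 and 2/9
Difference = |3 - 2|/9 = 1/9
Simplified = 1/9

1/9


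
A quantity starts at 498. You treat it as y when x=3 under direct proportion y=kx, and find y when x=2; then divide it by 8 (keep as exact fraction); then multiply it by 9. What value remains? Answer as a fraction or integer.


Start with 498.
Step 1: Direct prop: k = (498)/3; new y = k*2 = 498*2/3 = 332
Step 2: Divide by 8: 332 / 8 = 83/2
Step 3: Multiply by 9: 83/2 * 9 = 747/2
Final result = 747/2

747/2


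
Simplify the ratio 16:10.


Find GCD(16, 10)
GCD = 2
Divide both by 2: 16/2 = 8, 10/2 = 5
Simplified ratio = 8:5

8:5


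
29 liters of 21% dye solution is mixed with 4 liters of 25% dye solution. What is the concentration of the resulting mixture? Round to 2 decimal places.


Solute in mixture 1 = 21% of 29 L = 29*21/100 = 609/100 L
Solute in mixture 2 = 25% of 4 L = 4*25/100 = 1 L
Total solute = 609/100 + 1 = 709/100 L
Total volume = 29 + 4 = 33 L
Final concentration = 709/100/33 * 100 = 21.48%

21.48


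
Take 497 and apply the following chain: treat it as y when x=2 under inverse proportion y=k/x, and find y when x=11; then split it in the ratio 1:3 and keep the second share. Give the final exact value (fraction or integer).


Start with 497.
Step 1: Inverse prop: k = (497)*2; new y = k/11 = 497*2/11 = 994/11
Step 2: Split 1:3, second share = 994/11 * 3/4 = 1491/22
Final result = 1491/22

1491/22


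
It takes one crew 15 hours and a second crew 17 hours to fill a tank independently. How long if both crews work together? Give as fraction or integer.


Rate of A = 1/15 job per hour
Rate of B = 1/17 job per hour
Combined rate = 1/15 + 1/17
Find common denominator: (17 + 15)/(15*17) = 32/255
Combined rate = 32/255 job per hour
Time together = 1 / (32/255) = 255/32 hours

255/32


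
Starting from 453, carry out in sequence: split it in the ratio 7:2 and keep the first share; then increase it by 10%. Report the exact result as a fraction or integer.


Start with 453.
Step 1: Split 7:2, first share = 453 * 7/9 = 1057/3
Step 2: Increase by 10%: 1057/3 * 110/100 = 11627/30
Final result = 11627/30

11627/30


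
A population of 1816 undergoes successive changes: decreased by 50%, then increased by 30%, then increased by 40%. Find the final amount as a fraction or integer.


Start: 1816
Step 1: decrease by 50% => multiply by 50/100
  1816 * 50/100 = 908
Step 2: increase by 30% => multiply by 130/100
  908 * 130/100 = 5902/5
Step 3: increase by 40% => multiply by 140/100
  5902/5 * 140/100 = 41314/25
Final value = 41314/25

41314/25


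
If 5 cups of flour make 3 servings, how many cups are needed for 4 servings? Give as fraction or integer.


Original: 5 cups for 3 servings
Target servings = 4
Scaling factor = 4/3
New amount = 5 * 4/3
= 20/3
= 20/3 cups

20/3


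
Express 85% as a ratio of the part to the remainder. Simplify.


Part = 85%, Remainder = 15%
Ratio = 85:15
GCD(85, 15) = 5
Simplify: 17:3 = 17:3

17:3


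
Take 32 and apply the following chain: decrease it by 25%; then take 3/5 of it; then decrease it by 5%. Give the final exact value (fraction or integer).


Start with 32.
Step 1: Decrease by 25%: 32 * 75/100 = 24
Step 2: Take 3/5: 24 * 3/5 = 72/5
Step 3: Decrease by 5%: 72/5 * 95/100 = 342/25
Final result = 342/25

342/25


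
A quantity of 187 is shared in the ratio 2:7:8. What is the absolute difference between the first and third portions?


Total parts = 2 + 7 + 8 = 17
Value per part = 187 / 17 = 11
Shares: 2*11=22, 7*11=77, 8*11=88
First share = 22, third share = 88
Difference = |22 - 88| = 66

66


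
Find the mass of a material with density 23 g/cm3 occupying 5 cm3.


Using mass = density * volume
Density = 23 g/cm3
Volume = 5 cm3
Mass = 23 * 5
= 115 g

115


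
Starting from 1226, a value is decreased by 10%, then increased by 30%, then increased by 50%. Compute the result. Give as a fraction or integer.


Start: 1226
Step 1: decrease by 10% => multiply by 90/100
  1226 * 90/100 = 5517/5
Step 2: increase by 30% => multiply by 130/100
  5517/5 * 130/100 = 71721/50
Step 3: increase by 50% => multiply by 150/100
  71721/50 * 150/100 = 215163/100
Final value = 215163/100

215163/100


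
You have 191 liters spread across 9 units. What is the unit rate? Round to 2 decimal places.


Total liters = 191
Number of units = 9
Unit rate = 191 / 9
= 21.22 liters per unit

21.22


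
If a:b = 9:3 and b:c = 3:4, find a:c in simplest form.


Given a:b = 9:3 and b:c = 3:4
Make b consistent. Multiply first ratio by 3: a:b = 27:9
Multiply second ratio by 3: b:c = 9:12
Now b = 9 in both, so a:b:c = 27:9:12
Therefore a:c = 27:12
Simplify by GCD: a:c = 9:4

9:4


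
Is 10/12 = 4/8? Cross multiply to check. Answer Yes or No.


Cross multiply to check 10/12 = 4/8
Left cross product: 10 * 8 = 80
Right cross product: 12 * 4 = 48
80 != 48
Not equal, so proportions differ => No

No


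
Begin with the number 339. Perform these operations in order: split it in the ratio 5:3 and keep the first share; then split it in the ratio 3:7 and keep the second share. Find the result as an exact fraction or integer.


Start with 339.
Step 1: Split 5:3, first share = 339 * 5/8 = 1695/8
Step 2: Split 3:7, second share = 1695/8 * 7/10 = 2373/16
Final result = 2373/16

2373/16


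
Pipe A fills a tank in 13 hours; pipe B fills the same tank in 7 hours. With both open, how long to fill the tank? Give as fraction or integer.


Rate of A = 1/13 job per hour
Rate of B = 1/7 job per hour
Combined rate = 1/13 + 1/7
Find common denominator: (7 + 13)/(13*7) = 20/91
Combined rate = 20/91 job per hour
Time together = 1 / (20/91) = 91/20 hours

91/20


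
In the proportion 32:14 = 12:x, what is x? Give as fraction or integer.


Setting up: 32/14 = 12/x
Cross multiply: 32 * x = 14 * 12
32x = 168
x = 168/32
x = 21/4

21/4


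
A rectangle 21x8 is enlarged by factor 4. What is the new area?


Original dimensions: 21 x 8
Enlargement factor = 4
New width = 21 * 4 = 84
New height = 8 * 4 = 32
New area = 84 * 32 = 2688

2688


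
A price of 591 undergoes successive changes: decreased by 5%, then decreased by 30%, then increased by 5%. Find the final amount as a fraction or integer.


Start: 591
Step 1: decrease by 5% => multiply by 95/100
  591 * 95/100 = 11229/20
Step 2: decrease by 30% => multiply by 70/100
  11229/20 * 70/100 = 78603/200
Step 3: increase by 5% => multiply by 105/100
  78603/200 * 105/100 = 1650663/4000
Final value = 1650663/4000

1650663/4000


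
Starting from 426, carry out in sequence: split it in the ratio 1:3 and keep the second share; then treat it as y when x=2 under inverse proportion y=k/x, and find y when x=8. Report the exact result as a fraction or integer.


Start with 426.
Step 1: Split 1:3, second share = 426 * 3/4 = 639/2
Step 2: Inverse prop: k = (639/2)*2; new y = k/8 = 639/2*2/8 = 639/8
Final result = 639/8

639/8
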